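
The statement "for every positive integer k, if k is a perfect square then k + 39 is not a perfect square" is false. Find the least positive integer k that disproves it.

The first 4 eligible values, up to k = 16, all satisfy the conclusion.
k = 25: 25 = 5² and 25 + 39 = 64 = 8².

k = 25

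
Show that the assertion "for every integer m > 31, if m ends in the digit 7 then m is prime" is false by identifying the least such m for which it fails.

m = 57

For m = 37, 47 the conclusion holds.
m = 57: 57 ends in 7; 57 = 3 × 19, composite.
Thus m = 57 disproves the claim, and no smaller m works.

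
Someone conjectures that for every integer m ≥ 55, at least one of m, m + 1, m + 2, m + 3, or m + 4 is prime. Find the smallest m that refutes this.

A counterexample is any integer m ≥ 55 such that m, m + 1, m + 2, m + 3, m + 4 are all composite; we check each in order.
m = 55: 59 is prime.
m = 56: 59 is prime.
m = 57: 59 is prime.
m = 58: 59 is prime.
m = 59: 59 is prime.
m = 60: 61 is prime.
m = 61: 61 is prime.
m = 62: 62 = 2 × 31; 63 = 3 × 21; 64 = 2 × 32; 65 = 5 × 13; 66 = 2 × 33 — all composite.

m = 62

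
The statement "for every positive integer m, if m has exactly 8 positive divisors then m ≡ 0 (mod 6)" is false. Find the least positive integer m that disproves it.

We need the least positive integer m for which m has exactly 8 positive divisors but the claim fails.
m = 24: τ(24) = 8; 24 ≡ 0 (mod 6).
m = 30: τ(30) = 8; 30 ≡ 0 (mod 6).
m = 40: τ(40) = 8; 40 ≡ 4 (mod 6).

m = 40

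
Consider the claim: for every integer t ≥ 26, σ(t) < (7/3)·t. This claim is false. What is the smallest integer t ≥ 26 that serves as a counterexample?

t = 26: σ(26) = 42; 42 < 182/3.
t = 27: σ(27) = 40; 40 < 63.
t = 28: σ(28) = 56; 56 < 196/3.
t = 29: σ(29) = 30; 30 < 203/3.
t = 30: σ(30) = 72; 72 ≥ 70.
Thus t = 30 disproves the claim, and no smaller t works.

t = 30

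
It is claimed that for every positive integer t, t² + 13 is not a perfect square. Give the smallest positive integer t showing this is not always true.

We need the least positive integer t for which t² + 13 is a perfect square.
For t = 1, 2, 3, 4, 5 the conclusion holds.
t = 6: 6² + 13 = 49 = 7², a perfect square.

t = 6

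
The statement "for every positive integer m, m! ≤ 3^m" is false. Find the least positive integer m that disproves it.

m = 7

A counterexample is any positive integer m such that m! > 3^m; we check each in order.
m = 1: m! = 1 and 3^m = 3, so 1 ≤ 3.
m = 2: m! = 2 and 3^m = 9, so 2 ≤ 9.
m = 3: m! = 6 and 3^m = 27, so 6 ≤ 27.
m = 4: m! = 24 and 3^m = 81, so 24 ≤ 81.
m = 5: m! = 120 and 3^m = 243, so 120 ≤ 243.
m = 6: m! = 720 and 3^m = 729, so 720 ≤ 729.
m = 7: m! = 5040 and 3^m = 2187, so 5040 > 2187.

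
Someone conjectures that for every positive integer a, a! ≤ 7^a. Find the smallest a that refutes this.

For a = 1, 2, 3, 4, …, 14, 15, 16 the conclusion holds.
a = 17: a! = 355687428096000 and 7^a = 232630513987207, so 355687428096000 > 232630513987207.

a = 17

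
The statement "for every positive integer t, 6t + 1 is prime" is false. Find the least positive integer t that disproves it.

t = 4

Check each positive integer t in order until 6t + 1 is not prime.
t = 1: 6t + 1 = 7, prime.
t = 2: 6t + 1 = 13, prime.
t = 3: 6t + 1 = 19, prime.
t = 4: 6t + 1 = 25 = 5 × 5, composite.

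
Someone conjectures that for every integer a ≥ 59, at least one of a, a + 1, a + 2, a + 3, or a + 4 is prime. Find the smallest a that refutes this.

a = 62

We need the least integer a ≥ 59 for which a, a + 1, a + 2, a + 3, a + 4 are all composite.
a = 59: 59 is prime.
a = 60: 61 is prime.
a = 61: 61 is prime.
a = 62: 62 = 2 × 31; 63 = 3 × 21; 64 = 2 × 32; 65 = 5 × 13; 66 = 2 × 33 — all composite.
Thus a = 62 disproves the claim, and no smaller a works.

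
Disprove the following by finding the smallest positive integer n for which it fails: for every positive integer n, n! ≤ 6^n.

n = 14

We need the least positive integer n for which n! > 6^n.
The first 13 eligible values, up to n = 13, all satisfy the conclusion.
n = 14: n! = 87178291200 and 6^n = 78364164096, so 87178291200 > 78364164096.
Thus n = 14 disproves the claim, and no smaller n works.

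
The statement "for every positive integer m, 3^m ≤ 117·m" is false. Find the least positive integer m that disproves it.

m = 6

Check each positive integer m in order until 3^m > 117·m.
For m = 1, 2, 3, 4, 5 the conclusion holds.
m = 6: 3^m = 729 and 117·m = 702, so 729 > 702.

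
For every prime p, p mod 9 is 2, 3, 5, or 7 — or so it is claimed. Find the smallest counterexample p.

A counterexample is any prime p such that the claim fails; we check each in order.
For p = 2, 3, 5, 7, 11 the conclusion holds.
p = 13: 13 mod 9 = 4 — not in {2, 3, 5, 7}.
Thus p = 13 disproves the claim, and no smaller p works.

p = 13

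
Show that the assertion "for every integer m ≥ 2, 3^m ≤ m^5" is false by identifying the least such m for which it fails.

m = 11

We need the least integer m ≥ 2 for which 3^m > m^5.
For m = 2, 3, 4, 5, 6, 7, 8, 9, 10 the conclusion holds.
m = 11: 3^m = 177147 and m^5 = 161051, so 177147 > 161051.
Hence m = 11 is a counterexample.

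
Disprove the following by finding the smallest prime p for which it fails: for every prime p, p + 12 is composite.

p = 5

A counterexample is any prime p such that p + 12 is prime; we check each in order.
For p = 2, 3 the conclusion holds.
p = 5: p + 12 = 17, prime — not composite.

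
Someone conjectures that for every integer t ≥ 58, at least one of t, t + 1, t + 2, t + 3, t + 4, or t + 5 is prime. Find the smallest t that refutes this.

A counterexample is any integer t ≥ 58 such that t, t + 1, t + 2, t + 3, t + 4, t + 5 are all composite; we check each in order.
For t = 58, 59, 60, 61, …, 87, 88, 89 the conclusion holds.
t = 90: 90 = 2 × 45; 91 = 7 × 13; 92 = 2 × 46; 93 = 3 × 31; 94 = 2 × 47; 95 = 5 × 19 — all composite.

t = 90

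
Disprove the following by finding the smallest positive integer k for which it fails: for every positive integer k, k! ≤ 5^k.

k = 12

A counterexample is any positive integer k such that k! > 5^k; we check each in order.
The first 11 eligible values, up to k = 11, all satisfy the conclusion.
k = 12: k! = 479001600 and 5^k = 244140625, so 479001600 > 244140625.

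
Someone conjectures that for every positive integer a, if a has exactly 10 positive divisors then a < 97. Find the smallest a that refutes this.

Check each positive integer a in order until a has exactly 10 positive divisors but the claim fails.
For a = 48, 80 the conclusion holds.
a = 112: τ(112) = 10; 112 ≥ 97.
So a = 112 is the smallest counterexample.

a = 112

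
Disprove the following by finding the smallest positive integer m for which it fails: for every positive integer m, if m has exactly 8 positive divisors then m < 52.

m = 54

A counterexample is any positive integer m such that m has exactly 8 positive divisors but the claim fails; we check each in order.
The first 4 eligible values, up to m = 42, all satisfy the conclusion.
m = 54: τ(54) = 8; 54 ≥ 52.
So m = 54 is the smallest counterexample.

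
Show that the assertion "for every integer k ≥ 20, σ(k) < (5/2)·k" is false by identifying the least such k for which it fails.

A counterexample is any integer k ≥ 20 such that the claim fails; we check each in order.
The first 4 eligible values, up to k = 23, all satisfy the conclusion.
k = 24: σ(24) = 60; 60 ≥ 60.
So k = 24 is the smallest counterexample.

k = 24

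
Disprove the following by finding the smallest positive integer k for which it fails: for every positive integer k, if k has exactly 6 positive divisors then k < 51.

Check each positive integer k in order until k has exactly 6 positive divisors but the claim fails.
The first 8 eligible values, up to k = 50, all satisfy the conclusion.
k = 52: τ(52) = 6; 52 ≥ 51.
Thus k = 52 disproves the claim, and no smaller k works.

k = 52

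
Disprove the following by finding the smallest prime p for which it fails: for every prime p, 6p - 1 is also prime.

p = 11

We need the least prime p for which 6p - 1 is not prime.
The first 4 eligible values, up to p = 7, all satisfy the conclusion.
p = 11: 6p - 1 = 65 = 5 × 13, not prime.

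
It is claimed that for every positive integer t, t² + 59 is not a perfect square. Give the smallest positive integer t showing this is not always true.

t = 29

Check each positive integer t in order until t² + 59 is a perfect square.
For t = 1, 2, 3, 4, …, 26, 27, 28 the conclusion holds.
t = 29: 29² + 59 = 900 = 30², a perfect square.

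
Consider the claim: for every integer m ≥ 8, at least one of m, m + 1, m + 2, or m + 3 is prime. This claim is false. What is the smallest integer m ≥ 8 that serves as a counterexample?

Check each integer m ≥ 8 in order until m, m + 1, m + 2, m + 3 are all composite.
For m = 8, 9, 10, 11, …, 21, 22, 23 the conclusion holds.
m = 24: 24 = 2 × 12; 25 = 5 × 5; 26 = 2 × 13; 27 = 3 × 9 — all composite.

m = 24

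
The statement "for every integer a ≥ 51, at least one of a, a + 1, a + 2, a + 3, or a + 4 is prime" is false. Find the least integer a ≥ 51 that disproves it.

a = 54

We need the least integer a ≥ 51 for which a, a + 1, a + 2, a + 3, a + 4 are all composite.
a = 51: 53 is prime.
a = 52: 53 is prime.
a = 53: 53 is prime.
a = 54: 54 = 2 × 27; 55 = 5 × 11; 56 = 2 × 28; 57 = 3 × 19; 58 = 2 × 29 — all composite.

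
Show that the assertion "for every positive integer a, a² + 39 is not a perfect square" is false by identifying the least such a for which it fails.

A counterexample is any positive integer a such that a² + 39 is a perfect square; we check each in order.
For a = 1, 2, 3, 4 the conclusion holds.
a = 5: 5² + 39 = 64 = 8², a perfect square.
Hence a = 5 is a counterexample.

a = 5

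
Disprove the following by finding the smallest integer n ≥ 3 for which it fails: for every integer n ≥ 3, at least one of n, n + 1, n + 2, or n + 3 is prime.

A counterexample is any integer n ≥ 3 such that n, n + 1, n + 2, n + 3 are all composite; we check each in order.
The first 21 eligible values, up to n = 23, all satisfy the conclusion.
n = 24: 24 = 2 × 12; 25 = 5 × 5; 26 = 2 × 13; 27 = 3 × 9 — all composite.
Thus n = 24 disproves the claim, and no smaller n works.

n = 24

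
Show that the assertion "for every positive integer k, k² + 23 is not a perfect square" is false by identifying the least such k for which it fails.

k = 11

We need the least positive integer k for which k² + 23 is a perfect square.
The first 10 eligible values, up to k = 10, all satisfy the conclusion.
k = 11: 11² + 23 = 144 = 12², a perfect square.
Thus k = 11 disproves the claim, and no smaller k works.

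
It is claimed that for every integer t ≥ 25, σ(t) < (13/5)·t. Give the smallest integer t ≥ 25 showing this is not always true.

t = 60

For t = 25, 26, 27, 28, …, 57, 58, 59 the conclusion holds.
t = 60: σ(60) = 168; 168 ≥ 156.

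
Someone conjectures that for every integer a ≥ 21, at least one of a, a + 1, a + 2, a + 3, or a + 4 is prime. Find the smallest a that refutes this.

A counterexample is any integer a ≥ 21 such that a, a + 1, a + 2, a + 3, a + 4 are all composite; we check each in order.
For a = 21, 22, 23 the conclusion holds.
a = 24: 24 = 2 × 12; 25 = 5 × 5; 26 = 2 × 13; 27 = 3 × 9; 28 = 2 × 14 — all composite.

a = 24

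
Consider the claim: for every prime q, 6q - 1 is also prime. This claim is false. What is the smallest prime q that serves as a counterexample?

Check each prime q in order until 6q - 1 is not prime.
For q = 2, 3, 5, 7 the conclusion holds.
q = 11: 6q - 1 = 65 = 5 × 13, not prime.

q = 11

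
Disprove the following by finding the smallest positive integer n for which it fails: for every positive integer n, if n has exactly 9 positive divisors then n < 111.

n = 196

For n = 36, 100 the conclusion holds.
n = 196: τ(196) = 9; 196 ≥ 111.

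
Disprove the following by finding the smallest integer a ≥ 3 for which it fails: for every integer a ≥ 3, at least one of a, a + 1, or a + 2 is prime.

A counterexample is any integer a ≥ 3 such that a, a + 1, a + 2 are all composite; we check each in order.
For a = 3, 4, 5, 6, 7 the conclusion holds.
a = 8: 8 = 2 × 4; 9 = 3 × 3; 10 = 2 × 5 — all composite.

a = 8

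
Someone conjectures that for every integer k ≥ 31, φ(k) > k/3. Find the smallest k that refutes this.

k = 36

A counterexample is any integer k ≥ 31 such that the claim fails; we check each in order.
For k = 31, 32, 33, 34, 35 the conclusion holds.
k = 36: φ(36) = 12 and 36/3 = 12, so φ(36) ≤ 36/3.
So k = 36 is the smallest counterexample.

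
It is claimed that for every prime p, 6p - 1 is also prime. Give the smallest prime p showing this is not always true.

A counterexample is any prime p such that 6p - 1 is not prime; we check each in order.
p = 2: 6p - 1 = 11, prime.
p = 3: 6p - 1 = 17, prime.
p = 5: 6p - 1 = 29, prime.
p = 7: 6p - 1 = 41, prime.
p = 11: 6p - 1 = 65 = 5 × 13, not prime.
Hence p = 11 is a counterexample.

p = 11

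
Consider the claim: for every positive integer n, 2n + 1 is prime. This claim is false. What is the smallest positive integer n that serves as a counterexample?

n = 4

Check each positive integer n in order until 2n + 1 is not prime.
n = 1: 2n + 1 = 3, prime.
n = 2: 2n + 1 = 5, prime.
n = 3: 2n + 1 = 7, prime.
n = 4: 2n + 1 = 9 = 3 × 3, composite.
So n = 4 is the smallest counterexample.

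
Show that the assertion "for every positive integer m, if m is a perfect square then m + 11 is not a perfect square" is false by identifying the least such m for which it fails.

The first 4 eligible values, up to m = 16, all satisfy the conclusion.
m = 25: 25 = 5² and 25 + 11 = 36 = 6².

m = 25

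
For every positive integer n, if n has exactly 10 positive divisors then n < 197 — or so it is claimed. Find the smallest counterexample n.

n = 48: τ(48) = 10; 48 < 197.
n = 80: τ(80) = 10; 80 < 197.
n = 112: τ(112) = 10; 112 < 197.
n = 162: τ(162) = 10; 162 < 197.
n = 176: τ(176) = 10; 176 < 197.
n = 208: τ(208) = 10; 208 ≥ 197.
So n = 208 is the smallest counterexample.

n = 208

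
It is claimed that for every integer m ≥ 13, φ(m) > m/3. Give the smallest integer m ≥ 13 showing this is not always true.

m = 18

Check each integer m ≥ 13 in order until the claim fails.
For m = 13, 14, 15, 16, 17 the conclusion holds.
m = 18: φ(18) = 6 and 18/3 = 6, so φ(18) ≤ 18/3.
So m = 18 is the smallest counterexample.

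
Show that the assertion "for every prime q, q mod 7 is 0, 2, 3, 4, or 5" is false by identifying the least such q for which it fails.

q = 2: 2 mod 7 = 2.
q = 3: 3 mod 7 = 3.
q = 5: 5 mod 7 = 5.
q = 7: 7 mod 7 = 0.
q = 11: 11 mod 7 = 4.
q = 13: 13 mod 7 = 6 — not in {0, 2, 3, 4, 5}.

q = 13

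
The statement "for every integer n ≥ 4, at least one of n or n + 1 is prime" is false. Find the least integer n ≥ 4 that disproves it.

n = 8

For n = 4, 5, 6, 7 the conclusion holds.
n = 8: 8 = 2 × 4; 9 = 3 × 3 — both composite.
Thus n = 8 disproves the claim, and no smaller n works.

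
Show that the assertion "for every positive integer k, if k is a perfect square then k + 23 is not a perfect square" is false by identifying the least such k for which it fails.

k = 121

A counterexample is any positive integer k such that k is a perfect square but k + 23 is a perfect square; we check each in order.
For k = 1, 4, 9, 16, 25, 36, 49, 64, 81, 100 the conclusion holds.
k = 121: 121 = 11² and 121 + 23 = 144 = 12².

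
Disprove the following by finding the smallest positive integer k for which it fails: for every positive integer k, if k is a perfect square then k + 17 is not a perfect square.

We need the least positive integer k for which k is a perfect square but k + 17 is a perfect square.
For k = 1, 4, 9, 16, 25, 36, 49 the conclusion holds.
k = 64: 64 = 8² and 64 + 17 = 81 = 9².
Thus k = 64 disproves the claim, and no smaller k works.

k = 64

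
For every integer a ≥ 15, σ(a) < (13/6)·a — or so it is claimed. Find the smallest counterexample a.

a = 18

a = 15: σ(15) = 24; 24 < 65/2.
a = 16: σ(16) = 31; 31 < 104/3.
a = 17: σ(17) = 18; 18 < 221/6.
a = 18: σ(18) = 39; 39 ≥ 39.
Thus a = 18 disproves the claim, and no smaller a works.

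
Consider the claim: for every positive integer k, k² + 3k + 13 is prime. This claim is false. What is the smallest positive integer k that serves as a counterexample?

Check each positive integer k in order until k² + 3k + 13 is not prime.
k = 1: k² + 3k + 13 = 17, prime.
k = 2: k² + 3k + 13 = 23, prime.
k = 3: k² + 3k + 13 = 31, prime.
k = 4: k² + 3k + 13 = 41, prime.
k = 5: k² + 3k + 13 = 53, prime.
k = 6: k² + 3k + 13 = 67, prime.
k = 7: k² + 3k + 13 = 83, prime.
k = 8: k² + 3k + 13 = 101, prime.
k = 9: k² + 3k + 13 = 121 = 11 × 11, composite.

k = 9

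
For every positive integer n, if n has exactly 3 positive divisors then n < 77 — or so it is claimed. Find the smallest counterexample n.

The first 4 eligible values, up to n = 49, all satisfy the conclusion.
n = 121: τ(121) = 3; 121 ≥ 77.

n = 121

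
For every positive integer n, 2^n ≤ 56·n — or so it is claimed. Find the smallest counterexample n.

The first 8 eligible values, up to n = 8, all satisfy the conclusion.
n = 9: 2^n = 512 and 56·n = 504, so 512 > 504.

n = 9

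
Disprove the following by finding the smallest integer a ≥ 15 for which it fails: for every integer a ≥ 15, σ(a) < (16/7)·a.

Check each integer a ≥ 15 in order until the claim fails.
For a = 15, 16, 17, 18, 19, 20, 21, 22, 23 the conclusion holds.
a = 24: σ(24) = 60; 60 ≥ 384/7.

a = 24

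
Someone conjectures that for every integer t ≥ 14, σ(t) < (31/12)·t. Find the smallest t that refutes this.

t = 48

A counterexample is any integer t ≥ 14 such that the claim fails; we check each in order.
The first 34 eligible values, up to t = 47, all satisfy the conclusion.
t = 48: σ(48) = 124; 124 ≥ 124.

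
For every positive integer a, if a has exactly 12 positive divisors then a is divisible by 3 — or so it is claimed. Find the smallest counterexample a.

a = 140

We need the least positive integer a for which a has exactly 12 positive divisors but a is not divisible by 3.
For a = 60, 72, 84, 90, 96, 108, 126, 132 the conclusion holds.
a = 140: τ(140) = 12; 140 mod 3 = 2.
So a = 140 is the smallest counterexample.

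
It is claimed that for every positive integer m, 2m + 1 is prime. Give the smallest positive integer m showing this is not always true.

Check each positive integer m in order until 2m + 1 is not prime.
m = 1: 2m + 1 = 3, prime.
m = 2: 2m + 1 = 5, prime.
m = 3: 2m + 1 = 7, prime.
m = 4: 2m + 1 = 9 = 3 × 3, composite.
So m = 4 is the smallest counterexample.

m = 4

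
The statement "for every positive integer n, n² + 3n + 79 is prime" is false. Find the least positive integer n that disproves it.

We need the least positive integer n for which n² + 3n + 79 is not prime.
n = 1: n² + 3n + 79 = 83, prime.
n = 2: n² + 3n + 79 = 89, prime.
n = 3: n² + 3n + 79 = 97, prime.
n = 4: n² + 3n + 79 = 107, prime.
n = 5: n² + 3n + 79 = 119 = 7 × 17, composite.
So n = 5 is the smallest counterexample.

n = 5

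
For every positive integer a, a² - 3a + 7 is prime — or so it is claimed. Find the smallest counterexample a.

a = 6

The first 5 eligible values, up to a = 5, all satisfy the conclusion.
a = 6: a² - 3a + 7 = 25 = 5 × 5, composite.
Thus a = 6 disproves the claim, and no smaller a works.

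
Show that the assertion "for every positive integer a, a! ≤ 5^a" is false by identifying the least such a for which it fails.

For a = 1, 2, 3, 4, …, 9, 10, 11 the conclusion holds.
a = 12: a! = 479001600 and 5^a = 244140625, so 479001600 > 244140625.

a = 12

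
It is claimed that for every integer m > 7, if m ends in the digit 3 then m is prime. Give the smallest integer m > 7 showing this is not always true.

m = 33

A counterexample is any integer m > 7 such that m ends in the digit 3 but m is not prime; we check each in order.
For m = 13, 23 the conclusion holds.
m = 33: 33 ends in 3; 33 = 3 × 11, composite.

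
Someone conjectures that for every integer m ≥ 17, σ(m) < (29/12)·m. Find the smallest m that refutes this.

m = 24

Check each integer m ≥ 17 in order until the claim fails.
For m = 17, 18, 19, 20, 21, 22, 23 the conclusion holds.
m = 24: σ(24) = 60; 60 ≥ 58.
So m = 24 is the smallest counterexample.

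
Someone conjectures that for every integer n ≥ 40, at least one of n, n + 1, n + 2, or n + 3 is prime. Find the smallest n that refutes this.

n = 48

We need the least integer n ≥ 40 for which n, n + 1, n + 2, n + 3 are all composite.
For n = 40, 41, 42, 43, 44, 45, 46, 47 the conclusion holds.
n = 48: 48 = 2 × 24; 49 = 7 × 7; 50 = 2 × 25; 51 = 3 × 17 — all composite.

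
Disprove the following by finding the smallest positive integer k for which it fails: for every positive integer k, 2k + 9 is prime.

k = 3

We need the least positive integer k for which 2k + 9 is not prime.
k = 1: 2k + 9 = 11, prime.
k = 2: 2k + 9 = 13, prime.
k = 3: 2k + 9 = 15 = 3 × 5, composite.
Hence k = 3 is a counterexample.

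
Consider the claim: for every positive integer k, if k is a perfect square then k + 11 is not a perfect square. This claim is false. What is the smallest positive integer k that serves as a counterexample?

k = 25

The first 4 eligible values, up to k = 16, all satisfy the conclusion.
k = 25: 25 = 5² and 25 + 11 = 36 = 6².
Hence k = 25 is a counterexample.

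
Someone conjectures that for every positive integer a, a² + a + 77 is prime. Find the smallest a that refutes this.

A counterexample is any positive integer a such that a² + a + 77 is not prime; we check each in order.
The first 5 eligible values, up to a = 5, all satisfy the conclusion.
a = 6: a² + a + 77 = 119 = 7 × 17, composite.

a = 6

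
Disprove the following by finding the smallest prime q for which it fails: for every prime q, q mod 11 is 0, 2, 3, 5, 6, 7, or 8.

q = 23

A counterexample is any prime q such that the claim fails; we check each in order.
The first 8 eligible values, up to q = 19, all satisfy the conclusion.
q = 23: 23 mod 11 = 1 — not in {0, 2, 3, 5, 6, 7, 8}.
Thus q = 23 disproves the claim, and no smaller q works.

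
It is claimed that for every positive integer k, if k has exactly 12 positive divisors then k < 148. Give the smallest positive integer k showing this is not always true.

For k = 60, 72, 84, 90, 96, 108, 126, 132, 140 the conclusion holds.
k = 150: τ(150) = 12; 150 ≥ 148.
So k = 150 is the smallest counterexample.

k = 150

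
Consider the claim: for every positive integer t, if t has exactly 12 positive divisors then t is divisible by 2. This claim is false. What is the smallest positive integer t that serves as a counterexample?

t = 315

A counterexample is any positive integer t such that t has exactly 12 positive divisors but t is not divisible by 2; we check each in order.
For t = 60, 72, 84, 90, …, 294, 306, 308 the conclusion holds.
t = 315: τ(315) = 12; 315 mod 2 = 1.
Hence t = 315 is a counterexample.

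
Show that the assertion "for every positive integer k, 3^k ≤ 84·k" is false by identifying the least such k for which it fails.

Check each positive integer k in order until 3^k > 84·k.
For k = 1, 2, 3, 4, 5 the conclusion holds.
k = 6: 3^k = 729 and 84·k = 504, so 729 > 504.
Hence k = 6 is a counterexample.

k = 6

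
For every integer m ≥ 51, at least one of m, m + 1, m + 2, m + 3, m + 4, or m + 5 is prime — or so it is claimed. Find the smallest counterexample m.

A counterexample is any integer m ≥ 51 such that m, m + 1, m + 2, m + 3, m + 4, m + 5 are all composite; we check each in order.
The first 39 eligible values, up to m = 89, all satisfy the conclusion.
m = 90: 90 = 2 × 45; 91 = 7 × 13; 92 = 2 × 46; 93 = 3 × 31; 94 = 2 × 47; 95 = 5 × 19 — all composite.
Hence m = 90 is a counterexample.

m = 90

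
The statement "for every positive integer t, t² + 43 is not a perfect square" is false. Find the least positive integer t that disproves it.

t = 21

Check each positive integer t in order until t² + 43 is a perfect square.
For t = 1, 2, 3, 4, …, 18, 19, 20 the conclusion holds.
t = 21: 21² + 43 = 484 = 22², a perfect square.
Hence t = 21 is a counterexample.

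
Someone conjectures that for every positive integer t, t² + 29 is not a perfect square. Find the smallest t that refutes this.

A counterexample is any positive integer t such that t² + 29 is a perfect square; we check each in order.
The first 13 eligible values, up to t = 13, all satisfy the conclusion.
t = 14: 14² + 29 = 225 = 15², a perfect square.
So t = 14 is the smallest counterexample.

t = 14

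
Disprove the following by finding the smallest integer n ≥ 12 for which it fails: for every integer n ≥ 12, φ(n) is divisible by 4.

Check each integer n ≥ 12 in order until φ(n) is not divisible by 4.
n = 12: φ(12) = 4; 4 mod 4 = 0.
n = 13: φ(13) = 12; 12 mod 4 = 0.
n = 14: φ(14) = 6; 6 mod 4 = 2.
Hence n = 14 is a counterexample.

n = 14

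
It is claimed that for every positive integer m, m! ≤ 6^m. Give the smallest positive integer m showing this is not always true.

For m = 1, 2, 3, 4, …, 11, 12, 13 the conclusion holds.
m = 14: m! = 87178291200 and 6^m = 78364164096, so 87178291200 > 78364164096.

m = 14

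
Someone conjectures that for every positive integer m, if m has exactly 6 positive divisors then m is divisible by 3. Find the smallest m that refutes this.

Check each positive integer m in order until m has exactly 6 positive divisors but m is not divisible by 3.
m = 12: τ(12) = 6; 12 mod 3 = 0.
m = 18: τ(18) = 6; 18 mod 3 = 0.
m = 20: τ(20) = 6; 20 mod 3 = 2.
Hence m = 20 is a counterexample.

m = 20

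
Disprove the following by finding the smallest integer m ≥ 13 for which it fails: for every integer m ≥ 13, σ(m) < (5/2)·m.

We need the least integer m ≥ 13 for which the claim fails.
For m = 13, 14, 15, 16, …, 21, 22, 23 the conclusion holds.
m = 24: σ(24) = 60; 60 ≥ 60.

m = 24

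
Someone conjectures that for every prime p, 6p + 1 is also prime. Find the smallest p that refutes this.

The first 7 eligible values, up to p = 17, all satisfy the conclusion.
p = 19: 6p + 1 = 115 = 5 × 23, not prime.
Hence p = 19 is a counterexample.

p = 19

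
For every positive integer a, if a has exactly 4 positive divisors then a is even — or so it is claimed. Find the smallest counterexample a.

a = 15

The first 4 eligible values, up to a = 14, all satisfy the conclusion.
a = 15: divisors of 15: 1, 3, 5, 15; 15 is odd.
Thus a = 15 disproves the claim, and no smaller a works.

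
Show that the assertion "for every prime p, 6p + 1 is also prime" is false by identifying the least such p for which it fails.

A counterexample is any prime p such that 6p + 1 is not prime; we check each in order.
p = 2: 6p + 1 = 13, prime.
p = 3: 6p + 1 = 19, prime.
p = 5: 6p + 1 = 31, prime.
p = 7: 6p + 1 = 43, prime.
p = 11: 6p + 1 = 67, prime.
p = 13: 6p + 1 = 79, prime.
p = 17: 6p + 1 = 103, prime.
p = 19: 6p + 1 = 115 = 5 × 23, not prime.

p = 19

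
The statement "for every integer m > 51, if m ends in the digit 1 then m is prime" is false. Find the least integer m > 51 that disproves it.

For m = 61, 71 the conclusion holds.
m = 81: 81 ends in 1; 81 = 3 × 27, composite.
Thus m = 81 disproves the claim, and no smaller m works.

m = 81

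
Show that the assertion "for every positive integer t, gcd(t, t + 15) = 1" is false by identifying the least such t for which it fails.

t = 3

For t = 1, 2 the conclusion holds.
t = 3: gcd(3, 18) = 3.
So t = 3 is the smallest counterexample.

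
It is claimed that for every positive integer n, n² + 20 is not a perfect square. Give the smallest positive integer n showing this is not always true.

n = 4

A counterexample is any positive integer n such that n² + 20 is a perfect square; we check each in order.
n = 1: 1² + 20 = 21, not a perfect square.
n = 2: 2² + 20 = 24, not a perfect square.
n = 3: 3² + 20 = 29, not a perfect square.
n = 4: 4² + 20 = 36 = 6², a perfect square.
Thus n = 4 disproves the claim, and no smaller n works.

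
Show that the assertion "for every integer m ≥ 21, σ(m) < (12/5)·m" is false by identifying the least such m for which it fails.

We need the least integer m ≥ 21 for which the claim fails.
For m = 21, 22, 23 the conclusion holds.
m = 24: σ(24) = 60; 60 ≥ 288/5.

m = 24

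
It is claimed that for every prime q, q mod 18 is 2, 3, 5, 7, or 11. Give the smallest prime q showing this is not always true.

q = 13

Check each prime q in order until the claim fails.
For q = 2, 3, 5, 7, 11 the conclusion holds.
q = 13: 13 mod 18 = 13 — not in {2, 3, 5, 7, 11}.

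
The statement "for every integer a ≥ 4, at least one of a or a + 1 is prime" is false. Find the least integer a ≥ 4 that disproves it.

a = 8

We need the least integer a ≥ 4 for which a, a + 1 are both composite.
The first 4 eligible values, up to a = 7, all satisfy the conclusion.
a = 8: 8 = 2 × 4; 9 = 3 × 3 — both composite.
Thus a = 8 disproves the claim, and no smaller a works.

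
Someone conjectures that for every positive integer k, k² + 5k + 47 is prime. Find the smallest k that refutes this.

A counterexample is any positive integer k such that k² + 5k + 47 is not prime; we check each in order.
For k = 1, 2, 3, 4, …, 35, 36, 37 the conclusion holds.
k = 38: k² + 5k + 47 = 1681 = 41 × 41, composite.
Hence k = 38 is a counterexample.

k = 38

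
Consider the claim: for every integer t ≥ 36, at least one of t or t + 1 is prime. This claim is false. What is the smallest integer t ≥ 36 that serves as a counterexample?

t = 38

Check each integer t ≥ 36 in order until t, t + 1 are both composite.
t = 36: 37 is prime.
t = 37: 37 is prime.
t = 38: 38 = 2 × 19; 39 = 3 × 13 — both composite.
Hence t = 38 is a counterexample.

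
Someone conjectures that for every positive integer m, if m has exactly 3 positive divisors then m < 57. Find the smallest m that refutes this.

m = 121

The first 4 eligible values, up to m = 49, all satisfy the conclusion.
m = 121: τ(121) = 3; 121 ≥ 57.
Hence m = 121 is a counterexample.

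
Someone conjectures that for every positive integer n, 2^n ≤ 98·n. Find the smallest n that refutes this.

Check each positive integer n in order until 2^n > 98·n.
The first 9 eligible values, up to n = 9, all satisfy the conclusion.
n = 10: 2^n = 1024 and 98·n = 980, so 1024 > 980.

n = 10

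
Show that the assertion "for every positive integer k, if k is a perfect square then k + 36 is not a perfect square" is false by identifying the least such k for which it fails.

Check each positive integer k in order until k is a perfect square but k + 36 is a perfect square.
For k = 1, 4, 9, 16, 25, 36, 49 the conclusion holds.
k = 64: 64 = 8² and 64 + 36 = 100 = 10².

k = 64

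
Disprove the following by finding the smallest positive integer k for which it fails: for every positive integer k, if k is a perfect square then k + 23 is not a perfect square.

We need the least positive integer k for which k is a perfect square but k + 23 is a perfect square.
For k = 1, 4, 9, 16, 25, 36, 49, 64, 81, 100 the conclusion holds.
k = 121: 121 = 11² and 121 + 23 = 144 = 12².
Thus k = 121 disproves the claim, and no smaller k works.

k = 121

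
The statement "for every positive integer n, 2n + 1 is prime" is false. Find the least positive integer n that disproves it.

n = 4

For n = 1, 2, 3 the conclusion holds.
n = 4: 2n + 1 = 9 = 3 × 3, composite.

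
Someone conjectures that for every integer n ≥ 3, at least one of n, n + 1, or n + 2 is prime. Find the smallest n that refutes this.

Check each integer n ≥ 3 in order until n, n + 1, n + 2 are all composite.
The first 5 eligible values, up to n = 7, all satisfy the conclusion.
n = 8: 8 = 2 × 4; 9 = 3 × 3; 10 = 2 × 5 — all composite.

n = 8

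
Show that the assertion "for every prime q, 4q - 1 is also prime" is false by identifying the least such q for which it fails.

Check each prime q in order until 4q - 1 is not prime.
q = 2: 4q - 1 = 7, prime.
q = 3: 4q - 1 = 11, prime.
q = 5: 4q - 1 = 19, prime.
q = 7: 4q - 1 = 27 = 3 × 9, not prime.
Thus q = 7 disproves the claim, and no smaller q works.

q = 7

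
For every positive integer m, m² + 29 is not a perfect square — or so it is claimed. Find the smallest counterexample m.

The first 13 eligible values, up to m = 13, all satisfy the conclusion.
m = 14: 14² + 29 = 225 = 15², a perfect square.
So m = 14 is the smallest counterexample.

m = 14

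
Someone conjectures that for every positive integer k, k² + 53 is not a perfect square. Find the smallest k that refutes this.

We need the least positive integer k for which k² + 53 is a perfect square.
For k = 1, 2, 3, 4, …, 23, 24, 25 the conclusion holds.
k = 26: 26² + 53 = 729 = 27², a perfect square.
Hence k = 26 is a counterexample.

k = 26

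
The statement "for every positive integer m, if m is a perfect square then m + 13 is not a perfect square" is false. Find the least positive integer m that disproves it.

A counterexample is any positive integer m such that m is a perfect square but m + 13 is a perfect square; we check each in order.
For m = 1, 4, 9, 16, 25 the conclusion holds.
m = 36: 36 = 6² and 36 + 13 = 49 = 7².
Hence m = 36 is a counterexample.

m = 36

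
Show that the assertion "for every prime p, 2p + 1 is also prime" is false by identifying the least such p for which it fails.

For p = 2, 3, 5 the conclusion holds.
p = 7: 2p + 1 = 15 = 3 × 5, not prime.
So p = 7 is the smallest counterexample.

p = 7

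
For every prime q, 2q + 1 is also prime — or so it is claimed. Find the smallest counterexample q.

q = 7

For q = 2, 3, 5 the conclusion holds.
q = 7: 2q + 1 = 15 = 3 × 5, not prime.
Thus q = 7 disproves the claim, and no smaller q works.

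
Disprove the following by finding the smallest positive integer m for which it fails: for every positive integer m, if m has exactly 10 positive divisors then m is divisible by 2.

m = 405

Check each positive integer m in order until m has exactly 10 positive divisors but m is not divisible by 2.
For m = 48, 80, 112, 162, 176, 208, 272, 304, 368 the conclusion holds.
m = 405: τ(405) = 10; 405 mod 2 = 1.
Thus m = 405 disproves the claim, and no smaller m works.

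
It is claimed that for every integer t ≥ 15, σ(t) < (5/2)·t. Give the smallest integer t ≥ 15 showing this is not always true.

The first 9 eligible values, up to t = 23, all satisfy the conclusion.
t = 24: σ(24) = 60; 60 ≥ 60.
Hence t = 24 is a counterexample.

t = 24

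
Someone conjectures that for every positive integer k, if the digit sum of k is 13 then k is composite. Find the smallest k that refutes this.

Check each positive integer k in order until the digit sum of k is 13 but k is prime.
k = 49: digit sum 13; 49 is composite.
k = 58: digit sum 13; 58 is composite.
k = 67: digit sum 13; 67 is prime, not composite.

k = 67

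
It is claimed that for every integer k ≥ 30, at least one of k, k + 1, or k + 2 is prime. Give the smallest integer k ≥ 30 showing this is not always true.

We need the least integer k ≥ 30 for which k, k + 1, k + 2 are all composite.
For k = 30, 31 the conclusion holds.
k = 32: 32 = 2 × 16; 33 = 3 × 11; 34 = 2 × 17 — all composite.

k = 32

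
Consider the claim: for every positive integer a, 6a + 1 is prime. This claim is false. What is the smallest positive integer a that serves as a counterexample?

A counterexample is any positive integer a such that 6a + 1 is not prime; we check each in order.
a = 1: 6a + 1 = 7, prime.
a = 2: 6a + 1 = 13, prime.
a = 3: 6a + 1 = 19, prime.
a = 4: 6a + 1 = 25 = 5 × 5, composite.

a = 4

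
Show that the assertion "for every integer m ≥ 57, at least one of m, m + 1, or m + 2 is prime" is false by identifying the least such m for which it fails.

m = 62

The first 5 eligible values, up to m = 61, all satisfy the conclusion.
m = 62: 62 = 2 × 31; 63 = 3 × 21; 64 = 2 × 32 — all composite.
So m = 62 is the smallest counterexample.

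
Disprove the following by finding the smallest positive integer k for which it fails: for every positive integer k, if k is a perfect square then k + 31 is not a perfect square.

For k = 1, 4, 9, 16, …, 144, 169, 196 the conclusion holds.
k = 225: 225 = 15² and 225 + 31 = 256 = 16².

k = 225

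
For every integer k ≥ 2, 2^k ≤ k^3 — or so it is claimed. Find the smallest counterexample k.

Check each integer k ≥ 2 in order until 2^k > k^3.
The first 8 eligible values, up to k = 9, all satisfy the conclusion.
k = 10: 2^k = 1024 and k^3 = 1000, so 1024 > 1000.
Thus k = 10 disproves the claim, and no smaller k works.

k = 10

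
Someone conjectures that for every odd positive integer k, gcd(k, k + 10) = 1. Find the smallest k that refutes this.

k = 1: gcd(1, 11) = 1.
k = 3: gcd(3, 13) = 1.
k = 5: gcd(5, 15) = 5.
Thus k = 5 disproves the claim, and no smaller k works.

k = 5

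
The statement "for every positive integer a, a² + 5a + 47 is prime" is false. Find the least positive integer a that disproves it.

a = 38

A counterexample is any positive integer a such that a² + 5a + 47 is not prime; we check each in order.
For a = 1, 2, 3, 4, …, 35, 36, 37 the conclusion holds.
a = 38: a² + 5a + 47 = 1681 = 41 × 41, composite.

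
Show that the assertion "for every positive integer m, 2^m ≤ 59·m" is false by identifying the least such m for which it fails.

A counterexample is any positive integer m such that 2^m > 59·m; we check each in order.
For m = 1, 2, 3, 4, 5, 6, 7, 8, 9 the conclusion holds.
m = 10: 2^m = 1024 and 59·m = 590, so 1024 > 590.

m = 10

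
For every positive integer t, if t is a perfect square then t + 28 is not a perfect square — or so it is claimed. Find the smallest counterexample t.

t = 36

We need the least positive integer t for which t is a perfect square but t + 28 is a perfect square.
t = 1: 1 + 28 = 29, not a perfect square.
t = 4: 4 + 28 = 32, not a perfect square.
t = 9: 9 + 28 = 37, not a perfect square.
t = 16: 16 + 28 = 44, not a perfect square.
t = 25: 25 + 28 = 53, not a perfect square.
t = 36: 36 = 6² and 36 + 28 = 64 = 8².
Hence t = 36 is a counterexample.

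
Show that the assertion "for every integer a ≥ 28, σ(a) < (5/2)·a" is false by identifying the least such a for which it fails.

a = 36

Check each integer a ≥ 28 in order until the claim fails.
a = 28: σ(28) = 56; 56 < 70.
a = 29: σ(29) = 30; 30 < 145/2.
a = 30: σ(30) = 72; 72 < 75.
a = 31: σ(31) = 32; 32 < 155/2.
a = 32: σ(32) = 63; 63 < 80.
a = 33: σ(33) = 48; 48 < 165/2.
a = 34: σ(34) = 54; 54 < 85.
a = 35: σ(35) = 48; 48 < 175/2.
a = 36: σ(36) = 91; 91 ≥ 90.
So a = 36 is the smallest counterexample.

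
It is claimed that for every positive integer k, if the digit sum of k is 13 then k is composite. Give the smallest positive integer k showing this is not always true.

k = 67

A counterexample is any positive integer k such that the digit sum of k is 13 but k is prime; we check each in order.
For k = 49, 58 the conclusion holds.
k = 67: digit sum 13; 67 is prime, not composite.
Thus k = 67 disproves the claim, and no smaller k works.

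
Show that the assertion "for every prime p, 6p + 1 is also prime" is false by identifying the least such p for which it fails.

The first 7 eligible values, up to p = 17, all satisfy the conclusion.
p = 19: 6p + 1 = 115 = 5 × 23, not prime.

p = 19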